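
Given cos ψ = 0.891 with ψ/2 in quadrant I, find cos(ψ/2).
cos(ψ/2) = ±√((1 + cos ψ)/2); positive since ψ/2 ∈ QI, so cos(ψ/2) = 0.9724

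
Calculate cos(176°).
cos(176°) = -0.9976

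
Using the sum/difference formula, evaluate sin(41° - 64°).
sin(41° - 64°) = sin 41° cos 64° - cos 41° sin 64° = -0.3907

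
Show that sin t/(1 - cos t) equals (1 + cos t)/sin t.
LHS = sin t(1 + cos t) / ((1 - cos t)(1 + cos t)) = sin t(1 + cos t) / (1 - cos²t) = sin t(1 + cos t) / sin²t = (1 + cos t)/sin t = RHS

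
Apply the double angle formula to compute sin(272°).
sin(272°) = 2 sin 136° cos 136° = -0.9994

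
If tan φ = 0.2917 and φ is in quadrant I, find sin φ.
sin φ = 0.28 (using tan²φ + 1 = sec²φ)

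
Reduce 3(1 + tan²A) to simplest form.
3(1 + tan²A) = 3(sec²A) (using Pythagorean identity)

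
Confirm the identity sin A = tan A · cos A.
RHS = (sin A/cos A) · cos A = sin A = LHS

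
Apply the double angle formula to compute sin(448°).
sin(448°) = 2 sin 224° cos 224° = 0.9994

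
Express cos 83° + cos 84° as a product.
cos 83° + cos 84° = 2 cos(83.5°) cos(-0.5°)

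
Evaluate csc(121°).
csc(121°) = 1.167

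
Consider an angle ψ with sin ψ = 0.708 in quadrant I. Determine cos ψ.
cos ψ = √(1 - sin²ψ) = 0.7062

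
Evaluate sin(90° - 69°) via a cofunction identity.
sin(90° - 69°) = cos(69°) = 0.3584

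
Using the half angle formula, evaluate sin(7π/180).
sin(7π/180) = √((1 - cos 7π/90)/2) = 0.1219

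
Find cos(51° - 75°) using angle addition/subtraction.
cos(51° - 75°) = cos 51° cos 75° + sin 51° sin 75° = 0.9135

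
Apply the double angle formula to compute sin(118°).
sin(118°) = 2 sin 59° cos 59° = 0.8829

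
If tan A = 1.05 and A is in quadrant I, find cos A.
cos A = 0.6897 (using tan²A + 1 = sec²A)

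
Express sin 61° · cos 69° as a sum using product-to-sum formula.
sin 61° cos 69° = (1/2)[sin(61°+69°) + sin(61°-69°)]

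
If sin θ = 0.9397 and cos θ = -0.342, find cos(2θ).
cos(2θ) = cos²θ - sin²θ = -0.7661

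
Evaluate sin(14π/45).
sin(14π/45) = 0.829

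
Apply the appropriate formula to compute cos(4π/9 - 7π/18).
cos(4π/9 - 7π/18) = cos 4π/9 cos 7π/18 + sin 4π/9 sin 7π/18 = 0.9848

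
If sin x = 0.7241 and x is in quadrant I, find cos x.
cos x = 0.6897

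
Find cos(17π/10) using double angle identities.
cos(17π/10) = cos²17π/20 - sin²17π/20 = 0.5878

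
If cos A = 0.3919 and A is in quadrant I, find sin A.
sin A = 0.92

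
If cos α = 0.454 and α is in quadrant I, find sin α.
sin α = 0.891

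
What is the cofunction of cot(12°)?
cot(12°) = tan(90° - 12°) = tan(78°)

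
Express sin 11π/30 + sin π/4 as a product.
sin 11π/30 + sin π/4 = 2 sin(37π/120) cos(7π/120)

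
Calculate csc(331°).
csc(331°) = -2.063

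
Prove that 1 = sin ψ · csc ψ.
RHS = sin ψ · (1/sin ψ) = 1 = LHS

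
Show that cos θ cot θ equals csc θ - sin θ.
RHS = 1/sin θ - sin θ = (1 - sin²θ)/sin θ = cos²θ/sin θ = cos θ · (cos θ/sin θ) = cos θ cot θ = LHS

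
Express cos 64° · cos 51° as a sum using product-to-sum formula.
cos 64° cos 51° = (1/2)[cos(64°-51°) + cos(64°+51°)]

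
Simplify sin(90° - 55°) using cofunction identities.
sin(90° - 55°) = cos(55°)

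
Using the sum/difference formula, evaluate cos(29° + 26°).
cos(29° + 26°) = cos 29° cos 26° - sin 29° sin 26° = 0.5736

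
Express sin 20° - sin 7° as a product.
sin 20° - sin 7° = 2 cos(13.5°) sin(6.5°)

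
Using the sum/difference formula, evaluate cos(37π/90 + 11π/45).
cos(37π/90 + 11π/45) = cos 37π/90 cos 11π/45 - sin 37π/90 sin 11π/45 = -0.4695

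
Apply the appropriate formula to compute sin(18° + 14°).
sin(18° + 14°) = sin 18° cos 14° + cos 18° sin 14° = 0.5299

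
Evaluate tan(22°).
tan(22°) = 0.404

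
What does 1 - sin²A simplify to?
1 - sin²A = cos²A (using Pythagorean identity)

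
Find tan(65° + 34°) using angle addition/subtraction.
tan(65° + 34°) = (tan 65° + tan 34°)/(1 - tan 65° tan 34°) = -6.314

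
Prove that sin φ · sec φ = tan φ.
LHS = sin φ · (1/cos φ) = sin φ/cos φ = tan φ = RHS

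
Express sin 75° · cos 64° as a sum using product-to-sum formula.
sin 75° cos 64° = (1/2)[sin(75°+64°) + sin(75°-64°)]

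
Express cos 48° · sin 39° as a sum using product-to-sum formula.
cos 48° sin 39° = (1/2)[sin(48°+39°) - sin(48°-39°)]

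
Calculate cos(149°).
cos(149°) = -0.8572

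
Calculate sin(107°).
sin(107°) = 0.9563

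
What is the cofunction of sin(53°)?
sin(53°) = cos(90° - 53°) = cos(37°)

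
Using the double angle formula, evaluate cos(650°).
cos(650°) = cos²325° - sin²325° = 0.342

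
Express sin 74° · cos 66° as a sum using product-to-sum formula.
sin 74° cos 66° = (1/2)[sin(74°+66°) + sin(74°-66°)]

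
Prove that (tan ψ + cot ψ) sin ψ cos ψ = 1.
LHS = (sin ψ/cos ψ + cos ψ/sin ψ) sin ψ cos ψ = ((sin²ψ + cos²ψ)/(sin ψ cos ψ)) · sin ψ cos ψ = sin²ψ + cos²ψ = 1 = RHS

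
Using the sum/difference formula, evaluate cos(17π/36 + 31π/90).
cos(17π/36 + 31π/90) = cos 17π/36 cos 31π/90 - sin 17π/36 sin 31π/90 = -0.8387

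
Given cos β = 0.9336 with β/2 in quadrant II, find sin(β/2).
sin(β/2) = ±√((1 - cos β)/2); positive since β/2 ∈ QII, so sin(β/2) = 0.1822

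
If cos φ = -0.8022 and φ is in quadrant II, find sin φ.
sin φ = 0.5971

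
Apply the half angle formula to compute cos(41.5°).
cos(41.5°) = √((1 + cos 83°)/2) = 0.749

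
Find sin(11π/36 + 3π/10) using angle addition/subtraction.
sin(11π/36 + 3π/10) = sin 11π/36 cos 3π/10 + cos 11π/36 sin 3π/10 = 0.9455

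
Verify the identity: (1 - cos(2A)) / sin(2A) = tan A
LHS = 2sin²A / (2 sin A cos A) = sin A/cos A = tan A = RHS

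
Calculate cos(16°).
cos(16°) = 0.9613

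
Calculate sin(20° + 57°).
sin(20° + 57°) = sin 20° cos 57° + cos 20° sin 57° = 0.9744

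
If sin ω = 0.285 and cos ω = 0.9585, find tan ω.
tan ω = sin ω / cos ω = 0.2973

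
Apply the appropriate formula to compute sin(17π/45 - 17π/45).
sin(17π/45 - 17π/45) = sin 17π/45 cos 17π/45 - cos 17π/45 sin 17π/45 = 0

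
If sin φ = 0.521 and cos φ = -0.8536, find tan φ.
tan φ = sin φ / cos φ = -0.6104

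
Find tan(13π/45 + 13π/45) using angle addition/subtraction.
tan(13π/45 + 13π/45) = (tan 13π/45 + tan 13π/45)/(1 - tan 13π/45 tan 13π/45) = -4.011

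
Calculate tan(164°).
tan(164°) = -0.2867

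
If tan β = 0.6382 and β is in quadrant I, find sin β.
sin β = 0.538 (using tan²β + 1 = sec²β)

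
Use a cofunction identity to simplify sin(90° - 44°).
sin(90° - 44°) = cos(44°)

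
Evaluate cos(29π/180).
cos(29π/180) = 0.8746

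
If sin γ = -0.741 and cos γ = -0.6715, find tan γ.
tan γ = sin γ / cos γ = 1.103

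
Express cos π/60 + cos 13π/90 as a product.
cos π/60 + cos 13π/90 = 2 cos(29π/360) cos(-23π/360)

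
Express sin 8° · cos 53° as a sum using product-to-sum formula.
sin 8° cos 53° = (1/2)[sin(8°+53°) + sin(8°-53°)]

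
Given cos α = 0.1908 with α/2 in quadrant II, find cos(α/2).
cos(α/2) = ±√((1 + cos α)/2); negative since α/2 ∈ QII, so cos(α/2) = -0.7716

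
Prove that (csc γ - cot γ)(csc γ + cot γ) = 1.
LHS = csc²γ - cot²γ = (1 + cot²γ) - cot²γ = 1 = RHS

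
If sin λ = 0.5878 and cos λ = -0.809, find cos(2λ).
cos(2λ) = cos²λ - sin²λ = 0.309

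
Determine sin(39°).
sin(39°) = 0.6293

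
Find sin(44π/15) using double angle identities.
sin(44π/15) = 2 sin 22π/15 cos 22π/15 = 0.2079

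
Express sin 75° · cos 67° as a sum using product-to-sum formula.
sin 75° cos 67° = (1/2)[sin(75°+67°) + sin(75°-67°)]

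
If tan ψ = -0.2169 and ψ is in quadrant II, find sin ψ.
sin ψ = 0.212 (using tan²ψ + 1 = sec²ψ)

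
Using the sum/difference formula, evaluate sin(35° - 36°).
sin(35° - 36°) = sin 35° cos 36° - cos 35° sin 36° = -0.01745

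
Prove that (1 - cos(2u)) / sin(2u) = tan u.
LHS = 2sin²u / (2 sin u cos u) = sin u/cos u = tan u = RHS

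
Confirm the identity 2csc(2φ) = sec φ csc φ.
LHS = 2/sin(2φ) = 2/(2 sin φ cos φ) = 1/(sin φ cos φ) = (1/cos φ)(1/sin φ) = sec φ csc φ = RHS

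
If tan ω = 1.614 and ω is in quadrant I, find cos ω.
cos ω = 0.5267 (using tan²ω + 1 = sec²ω)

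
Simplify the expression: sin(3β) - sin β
sin(3β) - sin β = 2 cos(2β) sin β (using Sum-to-product)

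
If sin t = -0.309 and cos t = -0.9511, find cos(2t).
cos(2t) = cos²t - sin²t = 0.8091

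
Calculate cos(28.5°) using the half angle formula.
cos(28.5°) = √((1 + cos 57°)/2) = 0.8788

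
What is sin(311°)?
sin(311°) = -0.7547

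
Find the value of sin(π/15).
sin(π/15) = 0.2079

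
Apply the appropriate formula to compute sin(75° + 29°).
sin(75° + 29°) = sin 75° cos 29° + cos 75° sin 29° = 0.9703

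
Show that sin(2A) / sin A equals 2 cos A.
LHS = 2 sin A cos A / sin A = 2 cos A = RHS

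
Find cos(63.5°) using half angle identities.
cos(63.5°) = √((1 + cos 127°)/2) = 0.4462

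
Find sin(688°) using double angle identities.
sin(688°) = 2 sin 344° cos 344° = -0.5299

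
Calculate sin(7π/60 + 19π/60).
sin(7π/60 + 19π/60) = sin 7π/60 cos 19π/60 + cos 7π/60 sin 19π/60 = 0.9781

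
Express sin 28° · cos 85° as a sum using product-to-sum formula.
sin 28° cos 85° = (1/2)[sin(28°+85°) + sin(28°-85°)]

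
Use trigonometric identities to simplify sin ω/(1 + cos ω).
sin ω/(1 + cos ω) = tan(ω/2) (using Half angle)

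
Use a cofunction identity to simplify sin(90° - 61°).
sin(90° - 61°) = cos(61°)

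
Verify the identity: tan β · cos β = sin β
LHS = (sin β/cos β) · cos β = sin β = RHS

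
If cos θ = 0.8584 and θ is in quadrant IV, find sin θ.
sin θ = -0.513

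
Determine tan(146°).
tan(146°) = -0.6745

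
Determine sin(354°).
sin(354°) = -0.1045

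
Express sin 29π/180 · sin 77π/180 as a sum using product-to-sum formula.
sin 29π/180 sin 77π/180 = (1/2)[cos(29π/180-77π/180) - cos(29π/180+77π/180)]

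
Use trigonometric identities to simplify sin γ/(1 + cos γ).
sin γ/(1 + cos γ) = tan(γ/2) (using Half angle)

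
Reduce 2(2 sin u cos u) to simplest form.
2(2 sin u cos u) = 2(sin(2u)) (using Double angle)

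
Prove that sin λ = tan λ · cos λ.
RHS = (sin λ/cos λ) · cos λ = sin λ = LHS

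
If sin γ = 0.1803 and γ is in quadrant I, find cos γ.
cos γ = 0.9836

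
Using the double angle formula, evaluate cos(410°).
cos(410°) = cos²205° - sin²205° = 0.6428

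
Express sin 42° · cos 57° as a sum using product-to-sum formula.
sin 42° cos 57° = (1/2)[sin(42°+57°) + sin(42°-57°)]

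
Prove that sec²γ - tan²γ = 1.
LHS = 1/cos²γ - sin²γ/cos²γ = (1 - sin²γ)/cos²γ = cos²γ/cos²γ = 1 = RHS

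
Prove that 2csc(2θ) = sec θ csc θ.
LHS = 2/sin(2θ) = 2/(2 sin θ cos θ) = 1/(sin θ cos θ) = (1/cos θ)(1/sin θ) = sec θ csc θ = RHS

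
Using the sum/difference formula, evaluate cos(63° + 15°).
cos(63° + 15°) = cos 63° cos 15° - sin 63° sin 15° = 0.2079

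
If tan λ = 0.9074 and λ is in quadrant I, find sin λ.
sin λ = 0.672 (using tan²λ + 1 = sec²λ)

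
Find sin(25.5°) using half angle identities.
sin(25.5°) = √((1 - cos 51°)/2) = 0.4305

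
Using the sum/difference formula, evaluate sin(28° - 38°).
sin(28° - 38°) = sin 28° cos 38° - cos 28° sin 38° = -0.1736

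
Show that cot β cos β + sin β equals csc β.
LHS = cos²β/sin β + sin β = (cos²β + sin²β)/sin β = 1/sin β = csc β = RHS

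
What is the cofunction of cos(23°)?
cos(23°) = sin(90° - 23°) = sin(67°)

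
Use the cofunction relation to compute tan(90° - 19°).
tan(90° - 19°) = cot(19°) = 2.904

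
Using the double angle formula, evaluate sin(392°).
sin(392°) = 2 sin 196° cos 196° = 0.5299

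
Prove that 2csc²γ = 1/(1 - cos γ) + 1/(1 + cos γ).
RHS = [(1 + cos γ) + (1 - cos γ)] / [(1 - cos γ)(1 + cos γ)] = 2/(1 - cos²γ) = 2/sin²γ = 2csc²γ = LHS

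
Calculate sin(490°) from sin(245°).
sin(490°) = 2 sin 245° cos 245° = 0.766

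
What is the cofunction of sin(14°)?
sin(14°) = cos(90° - 14°) = cos(76°)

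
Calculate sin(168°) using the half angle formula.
sin(168°) = √((1 - cos 336°)/2) = 0.2079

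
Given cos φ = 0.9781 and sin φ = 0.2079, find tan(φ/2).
tan(φ/2) = sin φ / (1 + cos φ) = 0.1051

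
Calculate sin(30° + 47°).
sin(30° + 47°) = sin 30° cos 47° + cos 30° sin 47° = 0.9744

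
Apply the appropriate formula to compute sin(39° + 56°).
sin(39° + 56°) = sin 39° cos 56° + cos 39° sin 56° = 0.9962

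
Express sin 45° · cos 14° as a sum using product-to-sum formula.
sin 45° cos 14° = (1/2)[sin(45°+14°) + sin(45°-14°)]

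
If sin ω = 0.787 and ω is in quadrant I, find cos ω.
cos ω = 0.617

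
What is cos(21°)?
cos(21°) = 0.9336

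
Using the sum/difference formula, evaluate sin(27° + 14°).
sin(27° + 14°) = sin 27° cos 14° + cos 27° sin 14° = 0.6561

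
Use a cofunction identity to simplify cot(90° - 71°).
cot(90° - 71°) = tan(71°)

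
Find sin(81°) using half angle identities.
sin(81°) = √((1 - cos 162°)/2) = 0.9877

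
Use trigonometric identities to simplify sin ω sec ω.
sin ω sec ω = tan ω (using Reciprocal + quotient)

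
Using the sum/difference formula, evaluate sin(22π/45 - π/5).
sin(22π/45 - π/5) = sin 22π/45 cos π/5 - cos 22π/45 sin π/5 = 0.788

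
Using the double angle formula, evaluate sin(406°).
sin(406°) = 2 sin 203° cos 203° = 0.7193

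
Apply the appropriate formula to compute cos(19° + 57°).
cos(19° + 57°) = cos 19° cos 57° - sin 19° sin 57° = 0.2419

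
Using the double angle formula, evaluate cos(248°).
cos(248°) = cos²124° - sin²124° = -0.3746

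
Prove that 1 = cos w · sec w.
RHS = cos w · (1/cos w) = 1 = LHS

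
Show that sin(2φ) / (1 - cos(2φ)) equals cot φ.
LHS = 2 sin φ cos φ / (2sin²φ) = cos φ/sin φ = cot φ = RHS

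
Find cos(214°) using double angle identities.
cos(214°) = cos²107° - sin²107° = -0.829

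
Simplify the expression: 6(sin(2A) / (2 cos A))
6(sin(2A) / (2 cos A)) = 6(sin A) (using Double angle)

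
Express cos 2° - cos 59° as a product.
cos 2° - cos 59° = -2 sin(30.5°) sin(-28.5°)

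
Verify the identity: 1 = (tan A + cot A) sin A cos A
RHS = (sin A/cos A + cos A/sin A) sin A cos A = ((sin²A + cos²A)/(sin A cos A)) · sin A cos A = sin²A + cos²A = 1 = LHS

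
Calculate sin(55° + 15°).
sin(55° + 15°) = sin 55° cos 15° + cos 55° sin 15° = 0.9397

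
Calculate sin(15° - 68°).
sin(15° - 68°) = sin 15° cos 68° - cos 15° sin 68° = -0.7986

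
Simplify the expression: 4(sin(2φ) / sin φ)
4(sin(2φ) / sin φ) = 4(2 cos φ) (using Double angle)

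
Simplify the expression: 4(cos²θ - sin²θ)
4(cos²θ - sin²θ) = 4(cos(2θ)) (using Double angle)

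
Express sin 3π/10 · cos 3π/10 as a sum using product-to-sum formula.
sin 3π/10 cos 3π/10 = (1/2)[sin(3π/10+3π/10) + sin(3π/10-3π/10)]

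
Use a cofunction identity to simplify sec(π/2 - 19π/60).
sec(π/2 - 19π/60) = csc(19π/60)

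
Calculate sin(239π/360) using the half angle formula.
sin(239π/360) = √((1 - cos 239π/180)/2) = 0.8704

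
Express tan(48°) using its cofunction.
tan(48°) = cot(90° - 48°) = cot(42°)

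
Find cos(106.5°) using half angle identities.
cos(106.5°) = -√((1 + cos 213°)/2) = -0.284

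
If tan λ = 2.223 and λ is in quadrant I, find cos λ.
cos λ = 0.4102 (using tan²λ + 1 = sec²λ)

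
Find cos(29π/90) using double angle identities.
cos(29π/90) = cos²29π/180 - sin²29π/180 = 0.5299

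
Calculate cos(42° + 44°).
cos(42° + 44°) = cos 42° cos 44° - sin 42° sin 44° = 0.06976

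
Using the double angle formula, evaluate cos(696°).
cos(696°) = cos²348° - sin²348° = 0.9135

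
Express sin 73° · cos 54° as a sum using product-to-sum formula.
sin 73° cos 54° = (1/2)[sin(73°+54°) + sin(73°-54°)]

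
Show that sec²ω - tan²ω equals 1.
LHS = 1/cos²ω - sin²ω/cos²ω = (1 - sin²ω)/cos²ω = cos²ω/cos²ω = 1 = RHS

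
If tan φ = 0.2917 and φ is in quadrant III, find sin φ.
sin φ = -0.28 (using tan²φ + 1 = sec²φ)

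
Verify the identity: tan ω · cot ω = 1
LHS = (sin ω/cos ω) · (cos ω/sin ω) = 1 = RHS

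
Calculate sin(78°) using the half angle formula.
sin(78°) = √((1 - cos 156°)/2) = 0.9781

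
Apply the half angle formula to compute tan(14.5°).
tan(14.5°) = sin 29° / (1 + cos 29°) = 0.2586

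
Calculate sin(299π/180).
sin(299π/180) = -0.8746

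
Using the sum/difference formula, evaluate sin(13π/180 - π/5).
sin(13π/180 - π/5) = sin 13π/180 cos π/5 - cos 13π/180 sin π/5 = -0.3907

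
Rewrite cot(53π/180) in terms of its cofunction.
cot(53π/180) = tan(π/2 - 53π/180) = tan(37π/180)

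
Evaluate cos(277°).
cos(277°) = 0.1219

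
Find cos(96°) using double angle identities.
cos(96°) = cos²48° - sin²48° = -0.1045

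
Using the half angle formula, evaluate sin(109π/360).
sin(109π/360) = √((1 - cos 109π/180)/2) = 0.8141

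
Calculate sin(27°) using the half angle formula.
sin(27°) = √((1 - cos 54°)/2) = 0.454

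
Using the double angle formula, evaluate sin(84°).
sin(84°) = 2 sin 42° cos 42° = 0.9945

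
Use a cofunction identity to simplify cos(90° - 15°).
cos(90° - 15°) = sin(15°)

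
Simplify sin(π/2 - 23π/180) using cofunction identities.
sin(π/2 - 23π/180) = cos(23π/180)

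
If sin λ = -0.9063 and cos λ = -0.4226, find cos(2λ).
cos(2λ) = cos²λ - sin²λ = -0.6428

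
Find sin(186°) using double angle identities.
sin(186°) = 2 sin 93° cos 93° = -0.1045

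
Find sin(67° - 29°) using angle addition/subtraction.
sin(67° - 29°) = sin 67° cos 29° - cos 67° sin 29° = 0.6157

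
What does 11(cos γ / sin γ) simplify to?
11(cos γ / sin γ) = 11(cot γ) (using Quotient identity)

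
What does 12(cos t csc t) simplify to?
12(cos t csc t) = 12(cot t) (using Reciprocal + quotient)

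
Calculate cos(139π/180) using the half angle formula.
cos(139π/180) = -√((1 + cos 139π/90)/2) = -0.7547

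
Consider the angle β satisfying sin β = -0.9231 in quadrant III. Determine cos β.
cos β = ±√(1 - sin²β) = -0.3846 (negative in QIII)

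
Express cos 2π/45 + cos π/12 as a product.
cos 2π/45 + cos π/12 = 2 cos(23π/360) cos(-7π/360)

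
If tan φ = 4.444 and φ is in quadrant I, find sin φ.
sin φ = 0.9756 (using tan²φ + 1 = sec²φ)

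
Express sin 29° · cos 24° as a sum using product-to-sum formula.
sin 29° cos 24° = (1/2)[sin(29°+24°) + sin(29°-24°)]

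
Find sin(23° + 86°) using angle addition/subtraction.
sin(23° + 86°) = sin 23° cos 86° + cos 23° sin 86° = 0.9455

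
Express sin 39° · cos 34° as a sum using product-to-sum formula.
sin 39° cos 34° = (1/2)[sin(39°+34°) + sin(39°-34°)]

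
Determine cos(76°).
cos(76°) = 0.2419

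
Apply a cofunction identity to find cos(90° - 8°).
cos(90° - 8°) = sin(8°) = 0.1392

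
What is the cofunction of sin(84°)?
sin(84°) = cos(90° - 84°) = cos(6°)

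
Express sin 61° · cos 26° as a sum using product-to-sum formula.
sin 61° cos 26° = (1/2)[sin(61°+26°) + sin(61°-26°)]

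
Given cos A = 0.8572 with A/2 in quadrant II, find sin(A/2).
sin(A/2) = ±√((1 - cos A)/2); positive since A/2 ∈ QII, so sin(A/2) = 0.2672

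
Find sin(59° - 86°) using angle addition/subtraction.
sin(59° - 86°) = sin 59° cos 86° - cos 59° sin 86° = -0.454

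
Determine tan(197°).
tan(197°) = 0.3057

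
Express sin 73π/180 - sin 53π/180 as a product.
sin 73π/180 - sin 53π/180 = 2 cos(7π/20) sin(π/18)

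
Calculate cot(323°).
cot(323°) = -1.327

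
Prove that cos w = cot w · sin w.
RHS = (cos w/sin w) · sin w = cos w = LHS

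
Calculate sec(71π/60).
sec(71π/60) = -1.192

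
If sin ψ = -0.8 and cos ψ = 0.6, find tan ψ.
tan ψ = sin ψ / cos ψ = -1.333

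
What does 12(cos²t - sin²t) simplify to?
12(cos²t - sin²t) = 12(cos(2t)) (using Double angle)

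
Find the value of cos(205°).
cos(205°) = -0.9063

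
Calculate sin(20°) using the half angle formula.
sin(20°) = √((1 - cos 40°)/2) = 0.342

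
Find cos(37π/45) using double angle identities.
cos(37π/45) = cos²37π/90 - sin²37π/90 = -0.848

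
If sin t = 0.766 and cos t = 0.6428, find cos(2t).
cos(2t) = cos²t - sin²t = -0.1736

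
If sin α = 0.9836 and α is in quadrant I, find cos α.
cos α = 0.1804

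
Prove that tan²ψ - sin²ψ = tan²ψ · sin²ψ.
LHS = sin²ψ/cos²ψ - sin²ψ = sin²ψ(1/cos²ψ - 1) = sin²ψ · (1 - cos²ψ)/cos²ψ = sin²ψ · sin²ψ/cos²ψ = sin²ψ · tan²ψ = RHS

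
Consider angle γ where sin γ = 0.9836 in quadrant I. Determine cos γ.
cos γ = √(1 - sin²γ) = 0.1804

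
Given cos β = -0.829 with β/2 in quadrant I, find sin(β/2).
sin(β/2) = ±√((1 - cos β)/2); positive since β/2 ∈ QI, so sin(β/2) = 0.9563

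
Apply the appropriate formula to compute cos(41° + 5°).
cos(41° + 5°) = cos 41° cos 5° - sin 41° sin 5° = 0.6947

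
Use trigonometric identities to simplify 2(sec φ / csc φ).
2(sec φ / csc φ) = 2(tan φ) (using Reciprocal identities)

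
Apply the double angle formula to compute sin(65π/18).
sin(65π/18) = 2 sin 65π/36 cos 65π/36 = -0.9397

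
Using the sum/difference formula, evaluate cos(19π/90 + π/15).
cos(19π/90 + π/15) = cos 19π/90 cos π/15 - sin 19π/90 sin π/15 = 0.6428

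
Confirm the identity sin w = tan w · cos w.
RHS = (sin w/cos w) · cos w = sin w = LHS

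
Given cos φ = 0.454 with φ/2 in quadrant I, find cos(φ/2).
cos(φ/2) = ±√((1 + cos φ)/2); positive since φ/2 ∈ QI, so cos(φ/2) = 0.8526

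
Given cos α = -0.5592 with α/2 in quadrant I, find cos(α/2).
cos(α/2) = ±√((1 + cos α)/2); positive since α/2 ∈ QI, so cos(α/2) = 0.4695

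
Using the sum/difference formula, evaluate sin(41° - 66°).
sin(41° - 66°) = sin 41° cos 66° - cos 41° sin 66° = -0.4226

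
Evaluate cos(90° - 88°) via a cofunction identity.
cos(90° - 88°) = sin(88°) = 0.9994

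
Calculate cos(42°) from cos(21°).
cos(42°) = 2cos²21° - 1 = 0.7431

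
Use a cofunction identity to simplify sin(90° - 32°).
sin(90° - 32°) = cos(32°)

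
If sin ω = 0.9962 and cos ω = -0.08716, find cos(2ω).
cos(2ω) = cos²ω - sin²ω = -0.9848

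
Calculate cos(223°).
cos(223°) = -0.7314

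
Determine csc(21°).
csc(21°) = 2.79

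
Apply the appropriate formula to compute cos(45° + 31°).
cos(45° + 31°) = cos 45° cos 31° - sin 45° sin 31° = 0.2419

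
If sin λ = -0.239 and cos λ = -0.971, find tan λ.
tan λ = sin λ / cos λ = 0.2461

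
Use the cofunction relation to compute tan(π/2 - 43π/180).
tan(π/2 - 43π/180) = cot(43π/180) = 1.072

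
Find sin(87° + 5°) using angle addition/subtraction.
sin(87° + 5°) = sin 87° cos 5° + cos 87° sin 5° = 0.9994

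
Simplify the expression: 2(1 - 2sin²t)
2(1 - 2sin²t) = 2(cos(2t)) (using Double angle)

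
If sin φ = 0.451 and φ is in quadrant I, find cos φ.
cos φ = 0.8925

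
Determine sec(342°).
sec(342°) = 1.051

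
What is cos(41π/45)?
cos(41π/45) = -0.9613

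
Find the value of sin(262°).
sin(262°) = -0.9903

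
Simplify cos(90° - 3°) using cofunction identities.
cos(90° - 3°) = sin(3°)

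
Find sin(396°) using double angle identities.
sin(396°) = 2 sin 198° cos 198° = 0.5878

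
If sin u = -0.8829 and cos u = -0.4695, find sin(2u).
sin(2u) = 2 sin u cos u = 0.829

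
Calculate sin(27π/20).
sin(27π/20) = -0.891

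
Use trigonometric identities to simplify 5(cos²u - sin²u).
5(cos²u - sin²u) = 5(cos(2u)) (using Double angle)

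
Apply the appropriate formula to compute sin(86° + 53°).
sin(86° + 53°) = sin 86° cos 53° + cos 86° sin 53° = 0.6561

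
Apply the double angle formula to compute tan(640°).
tan(640°) = 2 tan 320° / (1 - tan²320°) = -5.671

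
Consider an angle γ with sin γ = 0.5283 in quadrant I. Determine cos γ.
cos γ = √(1 - sin²γ) = 0.8491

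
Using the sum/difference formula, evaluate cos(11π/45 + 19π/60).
cos(11π/45 + 19π/60) = cos 11π/45 cos 19π/60 - sin 11π/45 sin 19π/60 = -0.1908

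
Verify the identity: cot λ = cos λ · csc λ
RHS = cos λ · (1/sin λ) = cos λ/sin λ = cot λ = LHS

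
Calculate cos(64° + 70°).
cos(64° + 70°) = cos 64° cos 70° - sin 64° sin 70° = -0.6947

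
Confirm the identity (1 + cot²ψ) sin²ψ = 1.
LHS = csc²ψ · sin²ψ = (1/sin²ψ) · sin²ψ = 1 = RHS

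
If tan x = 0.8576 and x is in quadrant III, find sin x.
sin x = -0.651 (using tan²x + 1 = sec²x)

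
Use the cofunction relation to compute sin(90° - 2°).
sin(90° - 2°) = cos(2°) = 0.9994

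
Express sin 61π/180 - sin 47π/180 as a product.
sin 61π/180 - sin 47π/180 = 2 cos(3π/10) sin(7π/180)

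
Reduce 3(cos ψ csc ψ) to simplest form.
3(cos ψ csc ψ) = 3(cot ψ) (using Reciprocal + quotient)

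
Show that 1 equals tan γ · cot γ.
RHS = (sin γ/cos γ) · (cos γ/sin γ) = 1 = LHS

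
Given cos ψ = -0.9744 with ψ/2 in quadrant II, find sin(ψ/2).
sin(ψ/2) = ±√((1 - cos ψ)/2); positive since ψ/2 ∈ QII, so sin(ψ/2) = 0.9936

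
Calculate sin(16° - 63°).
sin(16° - 63°) = sin 16° cos 63° - cos 16° sin 63° = -0.7314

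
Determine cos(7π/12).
cos(7π/12) = -(√6-√2)/4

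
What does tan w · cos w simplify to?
tan w · cos w = sin w (using Quotient identity)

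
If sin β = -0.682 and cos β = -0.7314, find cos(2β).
cos(2β) = cos²β - sin²β = 0.06982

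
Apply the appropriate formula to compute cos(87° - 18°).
cos(87° - 18°) = cos 87° cos 18° + sin 87° sin 18° = 0.3584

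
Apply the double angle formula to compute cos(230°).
cos(230°) = cos²115° - sin²115° = -0.6428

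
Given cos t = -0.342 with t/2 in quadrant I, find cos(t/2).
cos(t/2) = ±√((1 + cos t)/2); positive since t/2 ∈ QI, so cos(t/2) = 0.5736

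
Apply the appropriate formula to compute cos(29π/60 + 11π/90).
cos(29π/60 + 11π/90) = cos 29π/60 cos 11π/90 - sin 29π/60 sin 11π/90 = -0.3256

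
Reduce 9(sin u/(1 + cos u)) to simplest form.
9(sin u/(1 + cos u)) = 9(tan(u/2)) (using Half angle)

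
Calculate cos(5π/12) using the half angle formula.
cos(5π/12) = √((1 + cos 5π/6)/2) = (√6-√2)/4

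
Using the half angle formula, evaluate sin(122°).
sin(122°) = √((1 - cos 244°)/2) = 0.848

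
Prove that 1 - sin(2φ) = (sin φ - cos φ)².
RHS = sin²φ - 2 sin φ cos φ + cos²φ = (sin²φ + cos²φ) - 2 sin φ cos φ = 1 - sin(2φ) = LHS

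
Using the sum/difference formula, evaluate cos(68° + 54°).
cos(68° + 54°) = cos 68° cos 54° - sin 68° sin 54° = -0.5299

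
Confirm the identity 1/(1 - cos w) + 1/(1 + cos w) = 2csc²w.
LHS = [(1 + cos w) + (1 - cos w)] / [(1 - cos w)(1 + cos w)] = 2/(1 - cos²w) = 2/sin²w = 2csc²w = RHS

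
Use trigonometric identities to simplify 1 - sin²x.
1 - sin²x = cos²x (using Pythagorean identity)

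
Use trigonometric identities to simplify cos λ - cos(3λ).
cos λ - cos(3λ) = 2 sin(2λ) sin λ (using Sum-to-product)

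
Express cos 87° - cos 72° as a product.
cos 87° - cos 72° = -2 sin(79.5°) sin(7.5°)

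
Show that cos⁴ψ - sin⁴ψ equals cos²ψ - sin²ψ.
LHS = (cos²ψ - sin²ψ)(cos²ψ + sin²ψ) = (cos²ψ - sin²ψ) · 1 = cos²ψ - sin²ψ = RHS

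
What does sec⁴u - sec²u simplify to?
sec⁴u - sec²u = tan⁴u + tan²u (using Pythagorean)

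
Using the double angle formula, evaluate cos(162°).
cos(162°) = cos²81° - sin²81° = -0.9511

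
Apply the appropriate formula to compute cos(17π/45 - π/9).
cos(17π/45 - π/9) = cos 17π/45 cos π/9 + sin 17π/45 sin π/9 = 0.6691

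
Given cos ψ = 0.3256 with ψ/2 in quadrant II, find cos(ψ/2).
cos(ψ/2) = ±√((1 + cos ψ)/2); negative since ψ/2 ∈ QII, so cos(ψ/2) = -0.8141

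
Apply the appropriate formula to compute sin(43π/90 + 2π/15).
sin(43π/90 + 2π/15) = sin 43π/90 cos 2π/15 + cos 43π/90 sin 2π/15 = 0.9397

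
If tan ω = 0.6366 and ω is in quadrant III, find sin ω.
sin ω = -0.537 (using tan²ω + 1 = sec²ω)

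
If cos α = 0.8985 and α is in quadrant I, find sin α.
sin α = 0.439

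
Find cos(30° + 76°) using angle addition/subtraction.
cos(30° + 76°) = cos 30° cos 76° - sin 30° sin 76° = -0.2756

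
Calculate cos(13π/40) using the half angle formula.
cos(13π/40) = √((1 + cos 13π/20)/2) = 0.5225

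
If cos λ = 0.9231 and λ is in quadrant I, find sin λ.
sin λ = 0.3846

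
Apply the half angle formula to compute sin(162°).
sin(162°) = √((1 - cos 324°)/2) = 0.309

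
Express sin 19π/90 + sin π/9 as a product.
sin 19π/90 + sin π/9 = 2 sin(29π/180) cos(π/20)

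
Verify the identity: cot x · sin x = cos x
LHS = (cos x/sin x) · sin x = cos x = RHS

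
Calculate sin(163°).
sin(163°) = 0.2924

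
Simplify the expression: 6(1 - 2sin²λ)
6(1 - 2sin²λ) = 6(cos(2λ)) (using Double angle)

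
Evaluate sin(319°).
sin(319°) = -0.6561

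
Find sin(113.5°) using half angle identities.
sin(113.5°) = √((1 - cos 227°)/2) = 0.9171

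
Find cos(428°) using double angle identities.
cos(428°) = 2cos²214° - 1 = 0.3746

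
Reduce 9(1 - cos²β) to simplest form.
9(1 - cos²β) = 9(sin²β) (using Pythagorean identity)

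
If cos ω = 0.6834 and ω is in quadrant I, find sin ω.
sin ω = 0.73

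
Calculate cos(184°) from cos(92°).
cos(184°) = cos²92° - sin²92° = -0.9976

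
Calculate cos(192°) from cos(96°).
cos(192°) = 2cos²96° - 1 = -0.9781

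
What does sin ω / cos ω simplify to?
sin ω / cos ω = tan ω (using Quotient identity)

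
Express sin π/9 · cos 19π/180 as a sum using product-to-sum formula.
sin π/9 cos 19π/180 = (1/2)[sin(π/9+19π/180) + sin(π/9-19π/180)]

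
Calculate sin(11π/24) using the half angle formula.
sin(11π/24) = √((1 - cos 11π/12)/2) = 0.9914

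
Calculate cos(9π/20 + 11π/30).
cos(9π/20 + 11π/30) = cos 9π/20 cos 11π/30 - sin 9π/20 sin 11π/30 = -0.8387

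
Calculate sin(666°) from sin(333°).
sin(666°) = 2 sin 333° cos 333° = -0.809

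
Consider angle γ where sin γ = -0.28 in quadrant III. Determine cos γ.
cos γ = ±√(1 - sin²γ) = -0.96 (negative in QIII)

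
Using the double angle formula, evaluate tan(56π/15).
tan(56π/15) = 2 tan 28π/15 / (1 - tan²28π/15) = -1.111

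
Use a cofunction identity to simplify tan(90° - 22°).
tan(90° - 22°) = cot(22°)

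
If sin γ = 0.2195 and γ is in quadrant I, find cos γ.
cos γ = 0.9756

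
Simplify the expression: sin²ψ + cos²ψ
sin²ψ + cos²ψ = 1 (using Pythagorean identity)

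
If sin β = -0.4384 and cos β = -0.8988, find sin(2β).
sin(2β) = 2 sin β cos β = 0.7881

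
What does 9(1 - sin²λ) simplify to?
9(1 - sin²λ) = 9(cos²λ) (using Pythagorean identity)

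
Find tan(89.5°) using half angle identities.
tan(89.5°) = sin 179° / (1 + cos 179°) = 114.6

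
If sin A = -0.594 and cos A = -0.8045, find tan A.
tan A = sin A / cos A = 0.7383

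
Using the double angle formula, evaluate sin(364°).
sin(364°) = 2 sin 182° cos 182° = 0.06976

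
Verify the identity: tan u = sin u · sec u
RHS = sin u · (1/cos u) = sin u/cos u = tan u = LHS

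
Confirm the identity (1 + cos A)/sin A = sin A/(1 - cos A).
RHS = sin A(1 + cos A) / ((1 - cos A)(1 + cos A)) = sin A(1 + cos A) / (1 - cos²A) = sin A(1 + cos A) / sin²A = (1 + cos A)/sin A = LHS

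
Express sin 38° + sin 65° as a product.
sin 38° + sin 65° = 2 sin(51.5°) cos(-13.5°)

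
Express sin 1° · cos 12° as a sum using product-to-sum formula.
sin 1° cos 12° = (1/2)[sin(1°+12°) + sin(1°-12°)]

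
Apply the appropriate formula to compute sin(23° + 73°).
sin(23° + 73°) = sin 23° cos 73° + cos 23° sin 73° = 0.9945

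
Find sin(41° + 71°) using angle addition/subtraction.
sin(41° + 71°) = sin 41° cos 71° + cos 41° sin 71° = 0.9272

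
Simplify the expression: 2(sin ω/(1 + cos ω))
2(sin ω/(1 + cos ω)) = 2(tan(ω/2)) (using Half angle)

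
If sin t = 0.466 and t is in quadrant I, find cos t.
cos t = 0.8848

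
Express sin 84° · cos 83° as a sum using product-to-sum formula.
sin 84° cos 83° = (1/2)[sin(84°+83°) + sin(84°-83°)]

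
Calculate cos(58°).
cos(58°) = 0.5299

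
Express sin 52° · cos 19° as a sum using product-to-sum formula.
sin 52° cos 19° = (1/2)[sin(52°+19°) + sin(52°-19°)]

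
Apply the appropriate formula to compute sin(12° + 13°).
sin(12° + 13°) = sin 12° cos 13° + cos 12° sin 13° = 0.4226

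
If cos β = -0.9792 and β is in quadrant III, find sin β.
sin β = -0.2029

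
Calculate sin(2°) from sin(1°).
sin(2°) = 2 sin 1° cos 1° = 0.0349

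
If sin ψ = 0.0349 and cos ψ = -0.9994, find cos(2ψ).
cos(2ψ) = cos²ψ - sin²ψ = 0.9976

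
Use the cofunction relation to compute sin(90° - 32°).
sin(90° - 32°) = cos(32°) = 0.848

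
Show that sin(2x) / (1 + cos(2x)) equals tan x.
LHS = 2 sin x cos x / (2cos²x) = sin x/cos x = tan x = RHS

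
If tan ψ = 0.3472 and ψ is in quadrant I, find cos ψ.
cos ψ = 0.9447 (using tan²ψ + 1 = sec²ψ)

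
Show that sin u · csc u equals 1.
LHS = sin u · (1/sin u) = 1 = RHS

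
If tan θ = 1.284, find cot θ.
cot θ = 1/tan θ = 0.7788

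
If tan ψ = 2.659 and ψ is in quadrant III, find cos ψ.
cos ψ = -0.352 (using tan²ψ + 1 = sec²ψ)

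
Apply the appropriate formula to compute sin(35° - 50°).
sin(35° - 50°) = sin 35° cos 50° - cos 35° sin 50° = -(√6-√2)/4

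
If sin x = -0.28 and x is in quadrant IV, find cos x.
cos x = 0.96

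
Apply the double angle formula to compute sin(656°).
sin(656°) = 2 sin 328° cos 328° = -0.8988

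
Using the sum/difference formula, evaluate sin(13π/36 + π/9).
sin(13π/36 + π/9) = sin 13π/36 cos π/9 + cos 13π/36 sin π/9 = 0.9962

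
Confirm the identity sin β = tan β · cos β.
RHS = (sin β/cos β) · cos β = sin β = LHS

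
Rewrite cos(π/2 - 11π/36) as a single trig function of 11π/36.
cos(π/2 - 11π/36) = sin(11π/36)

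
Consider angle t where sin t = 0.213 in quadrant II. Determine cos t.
cos t = ±√(1 - sin²t) = -0.9771 (negative in QII)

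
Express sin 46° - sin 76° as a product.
sin 46° - sin 76° = 2 cos(61°) sin(-15°)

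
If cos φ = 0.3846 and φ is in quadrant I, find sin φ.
sin φ = 0.9231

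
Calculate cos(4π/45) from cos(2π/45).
cos(4π/45) = cos²2π/45 - sin²2π/45 = 0.9613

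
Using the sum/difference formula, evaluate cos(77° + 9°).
cos(77° + 9°) = cos 77° cos 9° - sin 77° sin 9° = 0.06976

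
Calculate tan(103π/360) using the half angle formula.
tan(103π/360) = sin 103π/180 / (1 + cos 103π/180) = 1.257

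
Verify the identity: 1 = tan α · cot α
RHS = (sin α/cos α) · (cos α/sin α) = 1 = LHS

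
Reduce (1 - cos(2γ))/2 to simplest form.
(1 - cos(2γ))/2 = sin²γ (using Power reduction)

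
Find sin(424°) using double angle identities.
sin(424°) = 2 sin 212° cos 212° = 0.8988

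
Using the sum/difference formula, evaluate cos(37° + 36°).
cos(37° + 36°) = cos 37° cos 36° - sin 37° sin 36° = 0.2924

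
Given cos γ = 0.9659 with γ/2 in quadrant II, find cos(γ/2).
cos(γ/2) = ±√((1 + cos γ)/2); negative since γ/2 ∈ QII, so cos(γ/2) = -0.9914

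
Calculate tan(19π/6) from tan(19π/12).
tan(19π/6) = 2 tan 19π/12 / (1 - tan²19π/12) = √3/3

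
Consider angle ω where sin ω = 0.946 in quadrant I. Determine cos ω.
cos ω = √(1 - sin²ω) = 0.3242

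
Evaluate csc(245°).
csc(245°) = -1.103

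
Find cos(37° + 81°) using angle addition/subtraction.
cos(37° + 81°) = cos 37° cos 81° - sin 37° sin 81° = -0.4695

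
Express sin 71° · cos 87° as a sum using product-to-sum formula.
sin 71° cos 87° = (1/2)[sin(71°+87°) + sin(71°-87°)]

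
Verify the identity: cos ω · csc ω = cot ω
LHS = cos ω · (1/sin ω) = cos ω/sin ω = cot ω = RHS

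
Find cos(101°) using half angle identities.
cos(101°) = -√((1 + cos 202°)/2) = -0.1908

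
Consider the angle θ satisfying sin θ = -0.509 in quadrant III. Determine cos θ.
cos θ = ±√(1 - sin²θ) = -0.8608 (negative in QIII)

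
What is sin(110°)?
sin(110°) = 0.9397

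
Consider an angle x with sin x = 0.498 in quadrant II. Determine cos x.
cos x = ±√(1 - sin²x) = -0.8672 (negative in QII)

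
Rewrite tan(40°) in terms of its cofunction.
tan(40°) = cot(90° - 40°) = cot(50°)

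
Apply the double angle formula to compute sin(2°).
sin(2°) = 2 sin 1° cos 1° = 0.0349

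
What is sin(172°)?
sin(172°) = 0.1392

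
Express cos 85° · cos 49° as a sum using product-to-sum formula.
cos 85° cos 49° = (1/2)[cos(85°-49°) + cos(85°+49°)]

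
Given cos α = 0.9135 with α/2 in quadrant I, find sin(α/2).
sin(α/2) = ±√((1 - cos α)/2); positive since α/2 ∈ QI, so sin(α/2) = 0.208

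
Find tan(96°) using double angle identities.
tan(96°) = 2 tan 48° / (1 - tan²48°) = -9.514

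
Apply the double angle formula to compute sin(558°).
sin(558°) = 2 sin 279° cos 279° = -0.309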